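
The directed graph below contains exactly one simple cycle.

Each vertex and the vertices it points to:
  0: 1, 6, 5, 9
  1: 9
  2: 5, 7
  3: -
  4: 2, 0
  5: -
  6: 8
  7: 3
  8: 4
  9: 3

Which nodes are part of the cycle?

DFS with gray/black marking from 4:
4 gray
  2 gray
    5 gray
    5 black
    7 gray
      3 gray
      3 black
    7 black
  2 black
  0 gray
    1 gray
      9 gray
        9→3: 3 black — skip
      9 black
    1 black
    6 gray
      8 gray
        8→4: 4 is gray → back edge
Back edge closes the cycle 4 → 0 → 6 → 8 → 4; its vertices are {0, 4, 6, 8}.

0, 4, 6, 8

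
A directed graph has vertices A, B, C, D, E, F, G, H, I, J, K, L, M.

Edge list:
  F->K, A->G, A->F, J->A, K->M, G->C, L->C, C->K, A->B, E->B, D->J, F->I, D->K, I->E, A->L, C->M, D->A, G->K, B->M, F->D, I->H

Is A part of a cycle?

A is on a cycle iff A can reach itself via ≥1 edge.
A → F → D → A — yes.

Yes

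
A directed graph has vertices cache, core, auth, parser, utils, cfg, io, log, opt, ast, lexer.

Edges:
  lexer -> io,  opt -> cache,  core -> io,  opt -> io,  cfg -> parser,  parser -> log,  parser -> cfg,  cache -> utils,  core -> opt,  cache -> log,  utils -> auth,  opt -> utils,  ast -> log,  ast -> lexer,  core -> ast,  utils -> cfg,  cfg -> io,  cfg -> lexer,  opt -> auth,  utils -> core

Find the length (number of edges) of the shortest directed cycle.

2

For each vertex v, BFS finds the shortest path from v back to v.
The shortest such closed walk is cfg → parser → cfg, length 2.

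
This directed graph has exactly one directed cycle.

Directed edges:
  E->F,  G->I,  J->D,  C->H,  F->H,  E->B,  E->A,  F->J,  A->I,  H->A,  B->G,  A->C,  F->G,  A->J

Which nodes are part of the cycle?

A, C, H

DFS with gray/black marking from A:
A gray
  C gray
    H gray
      H→A: A is gray → back edge
Back edge closes the cycle A → C → H → A; its vertices are {A, C, H}.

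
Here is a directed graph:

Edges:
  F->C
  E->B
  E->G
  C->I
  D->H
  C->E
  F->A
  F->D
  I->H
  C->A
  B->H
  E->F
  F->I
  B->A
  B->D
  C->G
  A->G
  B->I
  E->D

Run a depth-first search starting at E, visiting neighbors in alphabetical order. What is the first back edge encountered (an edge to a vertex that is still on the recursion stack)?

C→E

DFS from E (visiting neighbors in alphabetical order); mark gray on enter, black on exit:
E gray
  B gray
    A gray
      G gray
      G black
    A black
    D gray
      H gray
      H black
    D black
    B→H: H black — skip
    I gray
      I→H: H black — skip
    I black
  B black
  E→D: D black — skip
  F gray
    F→A: A black — skip
    C gray
      C→A: A black — skip
      C→E: E is gray → back edge
First back edge: C → E.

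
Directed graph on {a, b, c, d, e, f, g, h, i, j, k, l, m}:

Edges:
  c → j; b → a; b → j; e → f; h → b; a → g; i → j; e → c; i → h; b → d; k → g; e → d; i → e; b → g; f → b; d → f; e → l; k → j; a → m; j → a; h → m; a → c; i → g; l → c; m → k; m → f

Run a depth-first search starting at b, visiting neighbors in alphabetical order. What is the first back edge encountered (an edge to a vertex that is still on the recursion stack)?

j→a

DFS from b (visiting neighbors in alphabetical order); mark gray on enter, black on exit:
b gray
  a gray
    c gray
      j gray
        j→a: a is gray → back edge
First back edge: j → a.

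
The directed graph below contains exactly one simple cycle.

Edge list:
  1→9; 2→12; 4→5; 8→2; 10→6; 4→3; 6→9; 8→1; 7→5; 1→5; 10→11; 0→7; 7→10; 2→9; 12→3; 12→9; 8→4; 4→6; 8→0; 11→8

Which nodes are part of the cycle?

DFS with gray/black marking from 8:
8 gray
  0 gray
    7 gray
      10 gray
        11 gray
          11→8: 8 is gray → back edge
Back edge closes the cycle 8 → 0 → 7 → 10 → 11 → 8; its vertices are {0, 7, 8, 10, 11}.

0, 7, 8, 10, 11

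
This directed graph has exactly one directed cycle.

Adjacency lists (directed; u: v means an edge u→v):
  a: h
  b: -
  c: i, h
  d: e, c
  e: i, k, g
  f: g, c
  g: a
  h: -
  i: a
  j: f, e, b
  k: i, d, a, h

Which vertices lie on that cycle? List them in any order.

d, e, k

DFS with gray/black marking from e:
e gray
  i gray
    a gray
      h gray
      h black
    a black
  i black
  k gray
    k→i: i black — skip
    d gray
      d→e: e is gray → back edge
Back edge closes the cycle e → k → d → e; its vertices are {d, e, k}.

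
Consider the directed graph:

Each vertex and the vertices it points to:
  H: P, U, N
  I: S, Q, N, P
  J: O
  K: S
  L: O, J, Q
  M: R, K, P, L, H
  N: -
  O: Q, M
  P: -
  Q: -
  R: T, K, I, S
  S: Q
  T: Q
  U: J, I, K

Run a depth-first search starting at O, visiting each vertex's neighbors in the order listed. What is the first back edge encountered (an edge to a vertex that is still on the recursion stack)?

DFS from O (visiting each vertex's neighbors in the order listed); mark gray on enter, black on exit:
O gray
  Q gray
  Q black
  M gray
    R gray
      T gray
        T→Q: Q black — skip
      T black
      K gray
        S gray
          S→Q: Q black — skip
        S black
      K black
      I gray
        I→S: S black — skip
        I→Q: Q black — skip
        N gray
        N black
        P gray
        P black
      I black
      R→S: S black — skip
    R black
    M→K: K black — skip
    M→P: P black — skip
    L gray
      L→O: O is gray → back edge
First back edge: L → O.

L→O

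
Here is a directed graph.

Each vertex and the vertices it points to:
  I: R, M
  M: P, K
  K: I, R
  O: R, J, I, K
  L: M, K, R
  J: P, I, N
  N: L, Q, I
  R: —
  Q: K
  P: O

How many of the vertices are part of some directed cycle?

A vertex is on a directed cycle iff it belongs to a strongly connected component of size ≥ 2 (or has a self-loop).
The vertices on cycles are {I, J, K, L, M, N, O, P, Q} — 9 in total.

9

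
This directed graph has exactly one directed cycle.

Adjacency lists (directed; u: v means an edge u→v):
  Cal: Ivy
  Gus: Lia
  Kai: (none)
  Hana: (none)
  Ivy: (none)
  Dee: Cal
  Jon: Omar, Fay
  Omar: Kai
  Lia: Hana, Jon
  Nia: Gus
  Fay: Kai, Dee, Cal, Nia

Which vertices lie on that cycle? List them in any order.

DFS with gray/black marking from Lia:
Lia gray
  Hana gray
  Hana black
  Jon gray
    Omar gray
      Kai gray
      Kai black
    Omar black
    Fay gray
      Fay→Kai: Kai black — skip
      Dee gray
        Cal gray
          Ivy gray
          Ivy black
        Cal black
      Dee black
      Fay→Cal: Cal black — skip
      Nia gray
        Gus gray
          Gus→Lia: Lia is gray → back edge
Back edge closes the cycle Lia → Jon → Fay → Nia → Gus → Lia; its vertices are {Fay, Gus, Jon, Lia, Nia}.

Fay, Gus, Jon, Lia, Nia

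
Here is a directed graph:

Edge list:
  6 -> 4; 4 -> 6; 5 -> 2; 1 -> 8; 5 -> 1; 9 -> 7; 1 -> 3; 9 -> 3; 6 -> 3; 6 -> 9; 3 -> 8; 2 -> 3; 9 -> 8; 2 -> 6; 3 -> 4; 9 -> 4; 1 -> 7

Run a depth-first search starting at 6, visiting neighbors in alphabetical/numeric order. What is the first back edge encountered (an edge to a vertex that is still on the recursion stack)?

4→6

DFS from 6 (visiting neighbors in alphabetical/numeric order); mark gray on enter, black on exit:
6 gray
  3 gray
    4 gray
      4→6: 6 is gray → back edge
First back edge: 4 → 6.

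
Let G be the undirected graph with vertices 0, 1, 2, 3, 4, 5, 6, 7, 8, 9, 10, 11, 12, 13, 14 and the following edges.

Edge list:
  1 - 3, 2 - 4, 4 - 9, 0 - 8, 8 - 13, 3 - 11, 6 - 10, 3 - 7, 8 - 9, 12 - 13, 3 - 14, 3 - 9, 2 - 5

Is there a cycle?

No

DFS, tracking each vertex's parent; an edge to a visited non-parent vertex closes a cycle.
Start from 1:
visit 1 (parent –)
  visit 3 (parent 1)
    visit 11 (parent 3)
      11–3: parent, skip
    visit 9 (parent 3)
      9–3: parent, skip
      visit 4 (parent 9)
        visit 2 (parent 4)
          visit 5 (parent 2)
            5–2: parent, skip
          2–4: parent, skip
        4–9: parent, skip
      visit 8 (parent 9)
        visit 0 (parent 8)
          0–8: parent, skip
        8–9: parent, skip
        visit 13 (parent 8)
          13–8: parent, skip
          visit 12 (parent 13)
            12–13: parent, skip
    3–1: parent, skip
    visit 7 (parent 3)
      7–3: parent, skip
    visit 14 (parent 3)
      14–3: parent, skip
visit 6 (parent –)
  visit 10 (parent 6)
    10–6: parent, skip
No non-parent visited neighbor found — the graph is a forest.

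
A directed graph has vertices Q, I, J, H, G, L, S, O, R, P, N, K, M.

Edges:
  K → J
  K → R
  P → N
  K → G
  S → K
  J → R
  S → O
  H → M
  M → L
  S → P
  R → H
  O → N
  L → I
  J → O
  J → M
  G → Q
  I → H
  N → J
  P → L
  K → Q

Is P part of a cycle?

P lies on a cycle iff there is a path from P back to itself.
Exploring from P, it never reaches itself; equivalently, its strongly connected component is a singleton.

No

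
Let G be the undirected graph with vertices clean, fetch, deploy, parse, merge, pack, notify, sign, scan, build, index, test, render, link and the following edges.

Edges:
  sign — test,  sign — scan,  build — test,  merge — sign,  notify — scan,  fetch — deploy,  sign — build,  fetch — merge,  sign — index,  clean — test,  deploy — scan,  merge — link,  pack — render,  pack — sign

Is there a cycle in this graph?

DFS, tracking each vertex's parent; an edge to a visited non-parent vertex closes a cycle.
Start from sign:
visit sign (parent –)
  visit merge (parent sign)
    visit fetch (parent merge)
      fetch–merge: parent, skip
      visit deploy (parent fetch)
        visit scan (parent deploy)
          scan–deploy: parent, skip
          visit notify (parent scan)
            notify–scan: parent, skip
          scan–sign: sign visited and ≠ parent → cycle
Cycle: sign – merge – fetch – deploy – scan – sign.

Yes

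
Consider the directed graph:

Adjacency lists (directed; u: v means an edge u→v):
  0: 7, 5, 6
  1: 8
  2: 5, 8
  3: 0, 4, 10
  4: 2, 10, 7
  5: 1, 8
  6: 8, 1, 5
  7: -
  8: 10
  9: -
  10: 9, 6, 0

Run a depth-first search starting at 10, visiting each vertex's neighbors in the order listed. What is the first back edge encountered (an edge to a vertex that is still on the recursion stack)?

DFS from 10 (visiting each vertex's neighbors in the order listed); mark gray on enter, black on exit:
10 gray
  9 gray
  9 black
  6 gray
    8 gray
      8→10: 10 is gray → back edge
First back edge: 8 → 10.

8→10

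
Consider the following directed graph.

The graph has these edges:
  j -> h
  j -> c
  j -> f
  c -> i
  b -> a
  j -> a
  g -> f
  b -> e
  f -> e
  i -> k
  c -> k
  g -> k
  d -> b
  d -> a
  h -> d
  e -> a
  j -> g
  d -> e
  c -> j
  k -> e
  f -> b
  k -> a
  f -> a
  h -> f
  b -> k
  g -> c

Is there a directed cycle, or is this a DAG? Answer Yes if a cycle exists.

Yes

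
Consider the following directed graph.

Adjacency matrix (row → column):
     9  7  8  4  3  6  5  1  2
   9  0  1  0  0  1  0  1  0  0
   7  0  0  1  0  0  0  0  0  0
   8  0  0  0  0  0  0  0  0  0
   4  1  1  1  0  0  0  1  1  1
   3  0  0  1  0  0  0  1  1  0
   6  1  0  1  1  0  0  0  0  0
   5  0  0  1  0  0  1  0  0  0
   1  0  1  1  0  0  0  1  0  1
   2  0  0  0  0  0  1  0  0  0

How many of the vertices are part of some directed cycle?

A vertex is on a directed cycle iff it belongs to a strongly connected component of size ≥ 2 (or has a self-loop).
The vertices on cycles are {1, 2, 3, 4, 5, 6, 9} — 7 in total.

7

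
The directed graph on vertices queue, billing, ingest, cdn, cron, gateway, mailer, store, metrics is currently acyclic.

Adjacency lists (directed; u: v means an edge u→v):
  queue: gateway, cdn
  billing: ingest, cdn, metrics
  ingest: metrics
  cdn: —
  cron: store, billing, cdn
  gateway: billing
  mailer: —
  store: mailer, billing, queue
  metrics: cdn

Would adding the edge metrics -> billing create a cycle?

Adding metrics→billing creates a cycle iff billing can already reach metrics.
Path from billing: billing → metrics.
So billing → … → metrics → billing is a cycle.

Yes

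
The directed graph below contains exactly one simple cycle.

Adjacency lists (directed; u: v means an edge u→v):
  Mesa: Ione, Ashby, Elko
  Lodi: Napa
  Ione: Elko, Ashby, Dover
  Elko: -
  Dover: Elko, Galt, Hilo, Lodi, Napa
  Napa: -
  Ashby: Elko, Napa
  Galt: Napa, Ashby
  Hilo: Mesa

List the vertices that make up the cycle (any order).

DFS with gray/black marking from Dover:
Dover gray
  Elko gray
  Elko black
  Galt gray
    Napa gray
    Napa black
    Ashby gray
      Ashby→Elko: Elko black — skip
      Ashby→Napa: Napa black — skip
    Ashby black
  Galt black
  Hilo gray
    Mesa gray
      Ione gray
        Ione→Elko: Elko black — skip
        Ione→Ashby: Ashby black — skip
        Ione→Dover: Dover is gray → back edge
Back edge closes the cycle Dover → Hilo → Mesa → Ione → Dover; its vertices are {Hilo, Ione, Mesa, Dover}.

Hilo, Ione, Mesa, Dover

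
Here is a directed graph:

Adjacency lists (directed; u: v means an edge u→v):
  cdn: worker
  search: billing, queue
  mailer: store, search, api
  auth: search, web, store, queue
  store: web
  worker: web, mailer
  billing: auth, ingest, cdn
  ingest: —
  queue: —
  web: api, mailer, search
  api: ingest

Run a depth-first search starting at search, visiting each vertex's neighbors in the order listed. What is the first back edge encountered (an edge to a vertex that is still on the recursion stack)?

auth→search

DFS from search (visiting each vertex's neighbors in the order listed); mark gray on enter, black on exit:
search gray
  billing gray
    auth gray
      auth→search: search is gray → back edge
First back edge: auth → search.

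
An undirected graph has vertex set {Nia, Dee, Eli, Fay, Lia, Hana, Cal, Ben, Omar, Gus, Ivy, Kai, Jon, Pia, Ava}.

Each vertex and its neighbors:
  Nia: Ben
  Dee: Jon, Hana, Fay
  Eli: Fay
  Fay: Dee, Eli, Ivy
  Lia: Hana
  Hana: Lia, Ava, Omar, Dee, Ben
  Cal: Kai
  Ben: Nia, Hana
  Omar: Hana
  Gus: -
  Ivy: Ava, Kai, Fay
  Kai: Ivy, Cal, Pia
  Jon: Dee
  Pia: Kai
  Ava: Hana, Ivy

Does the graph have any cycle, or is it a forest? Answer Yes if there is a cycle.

Yes

DFS, tracking each vertex's parent; an edge to a visited non-parent vertex closes a cycle.
Start from Eli:
visit Eli (parent –)
  visit Fay (parent Eli)
    visit Dee (parent Fay)
      visit Jon (parent Dee)
        Jon–Dee: parent, skip
      visit Hana (parent Dee)
        visit Lia (parent Hana)
          Lia–Hana: parent, skip
        visit Ava (parent Hana)
          Ava–Hana: parent, skip
          visit Ivy (parent Ava)
            Ivy–Ava: parent, skip
            visit Kai (parent Ivy)
              Kai–Ivy: parent, skip
              visit Cal (parent Kai)
                Cal–Kai: parent, skip
              visit Pia (parent Kai)
                Pia–Kai: parent, skip
            Ivy–Fay: Fay visited and ≠ parent → cycle
Cycle: Fay – Dee – Hana – Ava – Ivy – Fay.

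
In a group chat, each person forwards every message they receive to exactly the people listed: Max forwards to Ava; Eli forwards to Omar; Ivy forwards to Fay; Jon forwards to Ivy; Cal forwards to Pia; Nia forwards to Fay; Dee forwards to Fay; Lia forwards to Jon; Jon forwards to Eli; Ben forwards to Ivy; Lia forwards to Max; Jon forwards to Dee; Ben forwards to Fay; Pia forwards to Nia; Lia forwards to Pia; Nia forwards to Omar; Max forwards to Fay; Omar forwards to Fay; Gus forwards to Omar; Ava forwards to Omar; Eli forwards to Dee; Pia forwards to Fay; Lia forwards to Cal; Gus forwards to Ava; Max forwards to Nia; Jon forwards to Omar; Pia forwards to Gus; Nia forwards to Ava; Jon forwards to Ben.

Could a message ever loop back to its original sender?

No

DFS with white/gray/black marking, starting from Dee:
Dee gray
  Fay gray
  Fay black
Dee black
Gus gray
  Ava gray
    Omar gray
      Omar→Fay: Fay black — skip
    Omar black
  Ava black
  Gus→Omar: Omar black — skip
Gus black
Ben gray
  Ben→Fay: Fay black — skip
  Ivy gray
    Ivy→Fay: Fay black — skip
  Ivy black
Ben black
Jon gray
  Jon→Ben: Ben black — skip
  Jon→Omar: Omar black — skip
  Jon→Ivy: Ivy black — skip
  Eli gray
    Eli→Dee: Dee black — skip
    Eli→Omar: Omar black — skip
  Eli black
  Jon→Dee: Dee black — skip
Jon black
Lia gray
  Cal gray
    Pia gray
      Nia gray
        Nia→Omar: Omar black — skip
        Nia→Ava: Ava black — skip
        Nia→Fay: Fay black — skip
      Nia black
      Pia→Gus: Gus black — skip
      Pia→Fay: Fay black — skip
    Pia black
  Cal black
  Max gray
    Max→Ava: Ava black — skip
    Max→Nia: Nia black — skip
    Max→Fay: Fay black — skip
  Max black
  Lia→Jon: Jon black — skip
  Lia→Pia: Pia black — skip
Lia black
Every edge goes to a white or black vertex — no back edge, so the graph is acyclic.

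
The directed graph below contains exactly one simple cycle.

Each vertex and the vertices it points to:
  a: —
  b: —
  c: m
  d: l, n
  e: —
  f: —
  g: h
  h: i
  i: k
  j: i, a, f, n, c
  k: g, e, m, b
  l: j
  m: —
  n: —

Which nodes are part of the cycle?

g, h, i, k

DFS with gray/black marking from i:
i gray
  k gray
    g gray
      h gray
        h→i: i is gray → back edge
Back edge closes the cycle i → k → g → h → i; its vertices are {g, h, i, k}.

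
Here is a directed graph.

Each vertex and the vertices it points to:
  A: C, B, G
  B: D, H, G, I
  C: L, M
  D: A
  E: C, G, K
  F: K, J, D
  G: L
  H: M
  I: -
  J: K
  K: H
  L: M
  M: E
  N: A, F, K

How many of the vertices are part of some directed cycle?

10

A vertex is on a directed cycle iff it belongs to a strongly connected component of size ≥ 2 (or has a self-loop).
The vertices on cycles are {A, B, C, D, E, G, H, K, L, M} — 10 in total.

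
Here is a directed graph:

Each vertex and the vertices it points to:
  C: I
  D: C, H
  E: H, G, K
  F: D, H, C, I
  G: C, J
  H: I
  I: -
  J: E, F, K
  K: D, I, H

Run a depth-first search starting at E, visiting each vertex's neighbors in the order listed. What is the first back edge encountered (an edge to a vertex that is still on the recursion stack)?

J->E

DFS from E (visiting each vertex's neighbors in the order listed); mark gray on enter, black on exit:
E gray
  H gray
    I gray
    I black
  H black
  G gray
    C gray
      C→I: I black — skip
    C black
    J gray
      J→E: E is gray → back edge
First back edge: J → E.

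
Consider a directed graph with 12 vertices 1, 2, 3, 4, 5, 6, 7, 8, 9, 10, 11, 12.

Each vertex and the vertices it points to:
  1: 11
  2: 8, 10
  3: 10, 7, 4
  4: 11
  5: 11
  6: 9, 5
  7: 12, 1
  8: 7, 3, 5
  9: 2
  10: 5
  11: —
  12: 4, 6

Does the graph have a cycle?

Yes

DFS with white/gray/black marking, starting from 11:
11 gray
11 black
1 gray
  1→11: 11 black — skip
1 black
2 gray
  8 gray
    7 gray
      12 gray
        4 gray
          4→11: 11 black — skip
        4 black
        6 gray
          9 gray
            9→2: 2 is gray → back edge
Back edge found, so a cycle exists: 2 → 8 → 7 → 12 → 6 → 9 → 2.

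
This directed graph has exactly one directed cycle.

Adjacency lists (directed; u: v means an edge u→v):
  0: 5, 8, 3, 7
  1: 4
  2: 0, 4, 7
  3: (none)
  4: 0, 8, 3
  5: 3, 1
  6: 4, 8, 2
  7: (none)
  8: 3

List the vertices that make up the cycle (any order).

0, 1, 4, 5

DFS with gray/black marking from 4:
4 gray
  0 gray
    5 gray
      3 gray
      3 black
      1 gray
        1→4: 4 is gray → back edge
Back edge closes the cycle 4 → 0 → 5 → 1 → 4; its vertices are {0, 1, 4, 5}.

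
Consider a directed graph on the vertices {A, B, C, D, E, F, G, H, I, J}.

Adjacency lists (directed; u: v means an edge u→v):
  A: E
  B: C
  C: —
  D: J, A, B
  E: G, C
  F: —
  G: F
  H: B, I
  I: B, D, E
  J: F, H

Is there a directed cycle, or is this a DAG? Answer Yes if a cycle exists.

Yes

DFS with white/gray/black marking, starting from F:
F gray
F black
A gray
  E gray
    G gray
      G→F: F black — skip
    G black
    C gray
    C black
  E black
A black
B gray
  B→C: C black — skip
B black
D gray
  J gray
    J→F: F black — skip
    H gray
      H→B: B black — skip
      I gray
        I→B: B black — skip
        I→D: D is gray → back edge
Back edge found, so a cycle exists: D → J → H → I → D.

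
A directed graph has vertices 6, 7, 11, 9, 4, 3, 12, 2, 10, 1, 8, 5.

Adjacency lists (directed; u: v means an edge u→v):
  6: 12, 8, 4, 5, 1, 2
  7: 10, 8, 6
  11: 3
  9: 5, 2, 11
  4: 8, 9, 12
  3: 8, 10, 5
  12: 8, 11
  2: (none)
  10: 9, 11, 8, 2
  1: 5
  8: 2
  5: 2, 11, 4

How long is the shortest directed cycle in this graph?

3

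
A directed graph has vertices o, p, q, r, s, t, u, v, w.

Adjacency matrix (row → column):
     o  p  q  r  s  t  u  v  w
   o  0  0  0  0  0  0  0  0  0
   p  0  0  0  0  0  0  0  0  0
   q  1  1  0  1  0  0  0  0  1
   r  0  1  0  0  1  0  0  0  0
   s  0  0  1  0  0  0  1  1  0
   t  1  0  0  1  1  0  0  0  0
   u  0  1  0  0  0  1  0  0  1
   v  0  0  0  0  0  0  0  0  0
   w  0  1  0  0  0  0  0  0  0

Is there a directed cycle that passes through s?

Yes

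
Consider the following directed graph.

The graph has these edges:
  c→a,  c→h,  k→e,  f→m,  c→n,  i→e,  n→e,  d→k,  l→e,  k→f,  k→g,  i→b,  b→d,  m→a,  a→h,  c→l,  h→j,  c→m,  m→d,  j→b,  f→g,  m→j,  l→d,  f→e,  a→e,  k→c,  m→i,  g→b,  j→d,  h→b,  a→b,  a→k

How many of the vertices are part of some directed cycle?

12

A vertex is on a directed cycle iff it belongs to a strongly connected component of size ≥ 2 (or has a self-loop).
The vertices on cycles are {a, b, c, d, f, g, h, i, j, k, l, m} — 12 in total.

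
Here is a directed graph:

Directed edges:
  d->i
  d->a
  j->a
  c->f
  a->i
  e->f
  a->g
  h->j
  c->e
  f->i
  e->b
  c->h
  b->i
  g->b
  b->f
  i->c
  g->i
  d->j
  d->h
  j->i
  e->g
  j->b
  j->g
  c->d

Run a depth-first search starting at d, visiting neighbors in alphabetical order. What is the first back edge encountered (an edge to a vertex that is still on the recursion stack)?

c→d

DFS from d (visiting neighbors in alphabetical order); mark gray on enter, black on exit:
d gray
  a gray
    g gray
      b gray
        f gray
          i gray
            c gray
              c→d: d is gray → back edge
First back edge: c → d.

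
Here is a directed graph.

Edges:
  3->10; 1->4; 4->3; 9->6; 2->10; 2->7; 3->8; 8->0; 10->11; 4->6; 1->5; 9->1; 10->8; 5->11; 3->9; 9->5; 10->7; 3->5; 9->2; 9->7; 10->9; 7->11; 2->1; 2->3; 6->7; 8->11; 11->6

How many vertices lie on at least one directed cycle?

9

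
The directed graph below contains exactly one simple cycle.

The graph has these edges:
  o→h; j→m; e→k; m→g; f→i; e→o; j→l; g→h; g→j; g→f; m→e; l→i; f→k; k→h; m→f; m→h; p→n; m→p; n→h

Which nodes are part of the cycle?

DFS with gray/black marking from m:
m gray
  h gray
  h black
  p gray
    n gray
      n→h: h black — skip
    n black
  p black
  e gray
    o gray
      o→h: h black — skip
    o black
    k gray
      k→h: h black — skip
    k black
  e black
  f gray
    i gray
    i black
    f→k: k black — skip
  f black
  g gray
    g→f: f black — skip
    g→h: h black — skip
    j gray
      j→m: m is gray → back edge
Back edge closes the cycle m → g → j → m; its vertices are {g, j, m}.

g, j, m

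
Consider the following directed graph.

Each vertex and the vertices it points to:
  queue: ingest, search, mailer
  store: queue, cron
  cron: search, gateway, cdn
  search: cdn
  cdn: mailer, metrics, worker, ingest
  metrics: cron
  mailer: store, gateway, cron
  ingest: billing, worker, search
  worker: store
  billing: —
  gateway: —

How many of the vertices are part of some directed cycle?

9

A vertex is on a directed cycle iff it belongs to a strongly connected component of size ≥ 2 (or has a self-loop).
The vertices on cycles are {cdn, cron, queue, store, ingest, mailer, search, worker, metrics} — 9 in total.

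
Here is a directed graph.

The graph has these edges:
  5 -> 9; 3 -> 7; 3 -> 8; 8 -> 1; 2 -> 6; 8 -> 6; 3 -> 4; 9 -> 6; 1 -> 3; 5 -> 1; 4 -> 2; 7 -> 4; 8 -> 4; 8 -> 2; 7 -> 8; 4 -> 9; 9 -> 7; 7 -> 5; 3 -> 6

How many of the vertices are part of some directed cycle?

A vertex is on a directed cycle iff it belongs to a strongly connected component of size ≥ 2 (or has a self-loop).
The vertices on cycles are {1, 3, 4, 5, 7, 8, 9} — 7 in total.

7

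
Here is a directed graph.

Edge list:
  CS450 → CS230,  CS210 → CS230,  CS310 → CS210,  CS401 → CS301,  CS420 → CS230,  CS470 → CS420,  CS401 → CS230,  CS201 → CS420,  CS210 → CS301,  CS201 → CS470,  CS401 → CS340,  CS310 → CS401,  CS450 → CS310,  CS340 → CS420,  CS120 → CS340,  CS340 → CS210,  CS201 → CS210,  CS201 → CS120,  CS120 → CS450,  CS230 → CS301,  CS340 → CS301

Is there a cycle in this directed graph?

No

DFS with white/gray/black marking, starting from CS301:
CS301 gray
CS301 black
CS201 gray
  CS470 gray
    CS420 gray
      CS230 gray
        CS230→CS301: CS301 black — skip
      CS230 black
    CS420 black
  CS470 black
  CS120 gray
    CS340 gray
      CS210 gray
        CS210→CS230: CS230 black — skip
        CS210→CS301: CS301 black — skip
      CS210 black
      CS340→CS301: CS301 black — skip
      CS340→CS420: CS420 black — skip
    CS340 black
    CS450 gray
      CS450→CS230: CS230 black — skip
      CS310 gray
        CS401 gray
          CS401→CS340: CS340 black — skip
          CS401→CS301: CS301 black — skip
          CS401→CS230: CS230 black — skip
        CS401 black
        CS310→CS210: CS210 black — skip
      CS310 black
    CS450 black
  CS120 black
  CS201→CS420: CS420 black — skip
  CS201→CS210: CS210 black — skip
CS201 black
Every edge goes to a white or black vertex — no back edge, so the graph is acyclic.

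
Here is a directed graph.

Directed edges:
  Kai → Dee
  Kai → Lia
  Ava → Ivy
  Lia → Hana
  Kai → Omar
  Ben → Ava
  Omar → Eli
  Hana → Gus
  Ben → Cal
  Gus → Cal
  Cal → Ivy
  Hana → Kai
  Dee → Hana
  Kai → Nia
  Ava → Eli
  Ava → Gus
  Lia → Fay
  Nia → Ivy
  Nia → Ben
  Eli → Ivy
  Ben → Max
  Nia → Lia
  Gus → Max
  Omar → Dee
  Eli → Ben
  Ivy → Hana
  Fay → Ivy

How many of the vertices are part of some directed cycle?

13

A vertex is on a directed cycle iff it belongs to a strongly connected component of size ≥ 2 (or has a self-loop).
The vertices on cycles are {Ava, Ben, Cal, Dee, Eli, Fay, Gus, Ivy, Kai, Lia, Nia, Hana, Omar} — 13 in total.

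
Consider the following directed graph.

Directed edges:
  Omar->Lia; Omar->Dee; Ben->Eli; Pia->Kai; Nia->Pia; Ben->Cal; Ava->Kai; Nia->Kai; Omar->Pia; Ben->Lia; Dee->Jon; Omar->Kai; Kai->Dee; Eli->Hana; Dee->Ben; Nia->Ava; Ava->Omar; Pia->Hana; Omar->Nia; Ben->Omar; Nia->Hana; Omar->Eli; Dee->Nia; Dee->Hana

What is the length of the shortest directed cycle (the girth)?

For each vertex v, BFS finds the shortest path from v back to v.
The shortest such closed walk is Omar → Dee → Ben → Omar, length 3.

3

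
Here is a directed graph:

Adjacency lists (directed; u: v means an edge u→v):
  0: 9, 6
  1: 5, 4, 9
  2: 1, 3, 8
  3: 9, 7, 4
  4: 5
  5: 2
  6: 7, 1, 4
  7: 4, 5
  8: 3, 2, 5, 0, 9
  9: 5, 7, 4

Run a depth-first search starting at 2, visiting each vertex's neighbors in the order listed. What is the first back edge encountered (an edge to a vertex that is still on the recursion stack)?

DFS from 2 (visiting each vertex's neighbors in the order listed); mark gray on enter, black on exit:
2 gray
  1 gray
    5 gray
      5→2: 2 is gray → back edge
First back edge: 5 → 2.

5->2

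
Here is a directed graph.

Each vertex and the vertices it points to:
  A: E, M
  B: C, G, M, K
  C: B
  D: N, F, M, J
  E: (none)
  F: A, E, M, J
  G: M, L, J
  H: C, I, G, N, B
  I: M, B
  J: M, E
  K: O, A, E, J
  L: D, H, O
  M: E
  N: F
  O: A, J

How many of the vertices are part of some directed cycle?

A vertex is on a directed cycle iff it belongs to a strongly connected component of size ≥ 2 (or has a self-loop).
The vertices on cycles are {B, C, G, H, I, L} — 6 in total.

6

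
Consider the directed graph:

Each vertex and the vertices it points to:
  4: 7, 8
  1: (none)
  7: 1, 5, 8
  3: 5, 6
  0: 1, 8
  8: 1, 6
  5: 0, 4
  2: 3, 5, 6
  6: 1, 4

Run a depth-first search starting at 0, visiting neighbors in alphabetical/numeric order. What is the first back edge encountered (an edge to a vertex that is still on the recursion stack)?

5->0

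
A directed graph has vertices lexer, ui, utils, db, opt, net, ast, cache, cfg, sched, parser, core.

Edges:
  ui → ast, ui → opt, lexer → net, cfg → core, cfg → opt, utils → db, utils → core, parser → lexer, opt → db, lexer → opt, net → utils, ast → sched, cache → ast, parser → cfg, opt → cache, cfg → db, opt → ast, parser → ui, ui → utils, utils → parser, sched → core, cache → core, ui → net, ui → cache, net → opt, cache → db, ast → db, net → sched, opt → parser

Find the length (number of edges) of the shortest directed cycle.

3

For each vertex v, BFS finds the shortest path from v back to v.
The shortest such closed walk is parser → lexer → opt → parser, length 3.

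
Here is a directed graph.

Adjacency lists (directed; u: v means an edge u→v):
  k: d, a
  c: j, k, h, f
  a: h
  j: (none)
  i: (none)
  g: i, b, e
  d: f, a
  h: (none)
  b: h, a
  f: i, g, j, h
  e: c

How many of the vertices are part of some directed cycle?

A vertex is on a directed cycle iff it belongs to a strongly connected component of size ≥ 2 (or has a self-loop).
The vertices on cycles are {c, d, e, f, g, k} — 6 in total.

6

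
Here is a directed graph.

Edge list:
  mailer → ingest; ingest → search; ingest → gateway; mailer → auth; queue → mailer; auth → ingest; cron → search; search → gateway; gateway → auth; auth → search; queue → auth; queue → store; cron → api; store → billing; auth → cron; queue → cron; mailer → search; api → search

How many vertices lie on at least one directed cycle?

6

A vertex is on a directed cycle iff it belongs to a strongly connected component of size ≥ 2 (or has a self-loop).
The vertices on cycles are {api, auth, cron, ingest, search, gateway} — 6 in total.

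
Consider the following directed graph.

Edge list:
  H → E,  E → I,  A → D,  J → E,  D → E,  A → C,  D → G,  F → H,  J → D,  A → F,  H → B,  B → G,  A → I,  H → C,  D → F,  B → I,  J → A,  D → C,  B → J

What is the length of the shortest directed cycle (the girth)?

For each vertex v, BFS finds the shortest path from v back to v.
The shortest such closed walk is B → J → A → F → H → B, length 5.

5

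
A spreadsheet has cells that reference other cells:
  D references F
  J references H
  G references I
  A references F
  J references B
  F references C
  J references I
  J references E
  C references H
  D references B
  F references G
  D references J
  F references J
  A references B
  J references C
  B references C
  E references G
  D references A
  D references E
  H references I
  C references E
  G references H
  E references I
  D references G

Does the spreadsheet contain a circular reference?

No

DFS with white/gray/black marking, starting from H:
H gray
  I gray
  I black
H black
A gray
  B gray
    C gray
      E gray
        E→I: I black — skip
        G gray
          G→H: H black — skip
          G→I: I black — skip
        G black
      E black
      C→H: H black — skip
    C black
  B black
  F gray
    F→C: C black — skip
    J gray
      J→E: E black — skip
      J→I: I black — skip
      J→C: C black — skip
      J→B: B black — skip
      J→H: H black — skip
    J black
    F→G: G black — skip
  F black
A black
D gray
  D→A: A black — skip
  D→B: B black — skip
  D→E: E black — skip
  D→G: G black — skip
  D→F: F black — skip
  D→J: J black — skip
D black
Every edge goes to a white or black vertex — no back edge, so the graph is acyclic.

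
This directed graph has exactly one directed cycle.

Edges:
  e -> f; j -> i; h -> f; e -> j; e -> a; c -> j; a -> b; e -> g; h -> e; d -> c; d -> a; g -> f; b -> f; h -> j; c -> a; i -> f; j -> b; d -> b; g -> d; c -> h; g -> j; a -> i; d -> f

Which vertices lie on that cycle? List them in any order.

c, d, e, g, h

DFS with gray/black marking from d:
d gray
  f gray
  f black
  a gray
    b gray
      b→f: f black — skip
    b black
    i gray
      i→f: f black — skip
    i black
  a black
  c gray
    j gray
      j→b: b black — skip
      j→i: i black — skip
    j black
    h gray
      h→j: j black — skip
      e gray
        g gray
          g→j: j black — skip
          g→f: f black — skip
          g→d: d is gray → back edge
Back edge closes the cycle d → c → h → e → g → d; its vertices are {c, d, e, g, h}.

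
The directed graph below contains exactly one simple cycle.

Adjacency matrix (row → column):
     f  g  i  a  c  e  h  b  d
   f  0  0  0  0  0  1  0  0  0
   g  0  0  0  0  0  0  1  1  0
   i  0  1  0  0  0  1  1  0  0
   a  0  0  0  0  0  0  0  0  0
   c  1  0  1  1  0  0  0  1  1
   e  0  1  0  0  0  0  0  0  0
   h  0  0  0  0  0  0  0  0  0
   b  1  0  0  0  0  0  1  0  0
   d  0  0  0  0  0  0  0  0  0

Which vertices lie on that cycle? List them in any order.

b, e, f, g

DFS with gray/black marking from b:
b gray
  f gray
    e gray
      g gray
        g→b: b is gray → back edge
Back edge closes the cycle b → f → e → g → b; its vertices are {b, e, f, g}.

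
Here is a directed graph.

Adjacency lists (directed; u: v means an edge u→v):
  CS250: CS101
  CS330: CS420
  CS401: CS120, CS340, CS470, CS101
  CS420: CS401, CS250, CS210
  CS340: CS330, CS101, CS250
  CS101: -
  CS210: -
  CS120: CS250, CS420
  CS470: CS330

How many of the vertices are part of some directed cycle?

A vertex is on a directed cycle iff it belongs to a strongly connected component of size ≥ 2 (or has a self-loop).
The vertices on cycles are {CS120, CS330, CS340, CS401, CS420, CS470} — 6 in total.

6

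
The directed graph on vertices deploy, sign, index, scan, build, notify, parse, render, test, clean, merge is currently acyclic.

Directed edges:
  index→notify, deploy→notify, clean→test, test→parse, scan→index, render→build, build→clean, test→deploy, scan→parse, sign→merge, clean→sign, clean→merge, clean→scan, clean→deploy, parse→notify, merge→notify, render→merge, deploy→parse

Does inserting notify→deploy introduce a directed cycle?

Yes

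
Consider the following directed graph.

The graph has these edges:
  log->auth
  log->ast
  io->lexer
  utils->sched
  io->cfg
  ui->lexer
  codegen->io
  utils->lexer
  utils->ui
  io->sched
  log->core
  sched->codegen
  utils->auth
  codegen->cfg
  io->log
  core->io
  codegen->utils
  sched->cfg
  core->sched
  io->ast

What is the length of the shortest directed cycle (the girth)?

For each vertex v, BFS finds the shortest path from v back to v.
The shortest such closed walk is codegen → io → sched → codegen, length 3.

3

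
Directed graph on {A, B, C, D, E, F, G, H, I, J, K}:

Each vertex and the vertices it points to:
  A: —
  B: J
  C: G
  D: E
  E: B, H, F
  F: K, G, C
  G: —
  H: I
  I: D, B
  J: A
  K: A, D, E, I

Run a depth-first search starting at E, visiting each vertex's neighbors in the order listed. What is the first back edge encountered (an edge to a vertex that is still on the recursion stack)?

DFS from E (visiting each vertex's neighbors in the order listed); mark gray on enter, black on exit:
E gray
  B gray
    J gray
      A gray
      A black
    J black
  B black
  H gray
    I gray
      D gray
        D→E: E is gray → back edge
First back edge: D → E.

D→E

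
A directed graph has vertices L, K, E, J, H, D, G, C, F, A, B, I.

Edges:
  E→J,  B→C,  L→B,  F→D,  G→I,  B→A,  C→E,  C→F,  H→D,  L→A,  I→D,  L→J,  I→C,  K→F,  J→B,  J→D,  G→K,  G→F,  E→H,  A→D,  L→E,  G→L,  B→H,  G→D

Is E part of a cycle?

E is on a cycle iff E can reach itself via ≥1 edge.
E → J → B → C → E — yes.

Yes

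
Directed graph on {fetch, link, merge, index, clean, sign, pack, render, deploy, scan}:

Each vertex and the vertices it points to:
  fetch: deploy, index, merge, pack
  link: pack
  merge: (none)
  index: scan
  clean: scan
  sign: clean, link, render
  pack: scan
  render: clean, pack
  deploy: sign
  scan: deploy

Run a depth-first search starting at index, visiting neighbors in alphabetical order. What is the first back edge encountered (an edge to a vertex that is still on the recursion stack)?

clean->scan

DFS from index (visiting neighbors in alphabetical order); mark gray on enter, black on exit:
index gray
  scan gray
    deploy gray
      sign gray
        clean gray
          clean→scan: scan is gray → back edge
First back edge: clean → scan.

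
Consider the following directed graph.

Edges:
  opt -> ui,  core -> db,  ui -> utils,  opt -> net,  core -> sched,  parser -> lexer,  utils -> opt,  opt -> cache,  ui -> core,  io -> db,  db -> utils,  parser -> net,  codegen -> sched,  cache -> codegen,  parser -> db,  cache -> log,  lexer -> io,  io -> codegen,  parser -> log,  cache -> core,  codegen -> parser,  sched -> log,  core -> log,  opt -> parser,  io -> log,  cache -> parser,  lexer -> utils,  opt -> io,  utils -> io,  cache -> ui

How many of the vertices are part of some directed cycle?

10

A vertex is on a directed cycle iff it belongs to a strongly connected component of size ≥ 2 (or has a self-loop).
The vertices on cycles are {db, io, ui, opt, core, cache, lexer, utils, parser, codegen} — 10 in total.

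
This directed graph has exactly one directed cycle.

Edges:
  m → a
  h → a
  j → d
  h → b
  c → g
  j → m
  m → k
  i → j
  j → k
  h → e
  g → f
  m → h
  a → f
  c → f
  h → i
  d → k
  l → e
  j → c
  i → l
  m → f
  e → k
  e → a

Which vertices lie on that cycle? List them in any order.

DFS with gray/black marking from i:
i gray
  j gray
    k gray
    k black
    m gray
      m→k: k black — skip
      h gray
        e gray
          a gray
            f gray
            f black
          a black
          e→k: k black — skip
        e black
        b gray
        b black
        h→a: a black — skip
        h→i: i is gray → back edge
Back edge closes the cycle i → j → m → h → i; its vertices are {h, i, j, m}.

h, i, j, m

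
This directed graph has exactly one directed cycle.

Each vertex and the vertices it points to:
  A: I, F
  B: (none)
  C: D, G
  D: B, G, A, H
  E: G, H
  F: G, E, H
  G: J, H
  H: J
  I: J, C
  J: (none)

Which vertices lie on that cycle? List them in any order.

DFS with gray/black marking from A:
A gray
  I gray
    J gray
    J black
    C gray
      D gray
        B gray
        B black
        G gray
          G→J: J black — skip
          H gray
            H→J: J black — skip
          H black
        G black
        D→A: A is gray → back edge
Back edge closes the cycle A → I → C → D → A; its vertices are {A, C, D, I}.

A, C, D, I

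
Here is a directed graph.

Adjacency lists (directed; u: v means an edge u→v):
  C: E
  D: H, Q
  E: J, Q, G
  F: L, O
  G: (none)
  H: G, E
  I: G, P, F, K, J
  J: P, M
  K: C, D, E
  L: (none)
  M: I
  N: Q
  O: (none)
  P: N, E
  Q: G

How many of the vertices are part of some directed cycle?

9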